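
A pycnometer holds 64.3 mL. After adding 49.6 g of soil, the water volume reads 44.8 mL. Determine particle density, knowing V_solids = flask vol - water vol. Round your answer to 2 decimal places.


Step 1: Volume of solids = flask volume - water volume with soil
Step 2: V_solids = 64.3 - 44.8 = 19.5 mL
Step 3: Particle density = mass / V_solids = 49.6 / 19.5 = 2.54 g/cm^3

2.54


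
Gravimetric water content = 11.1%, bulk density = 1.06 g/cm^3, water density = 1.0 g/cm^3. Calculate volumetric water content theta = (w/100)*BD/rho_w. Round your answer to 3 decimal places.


Step 1: theta = (w / 100) * BD / rho_w
Step 2: theta = (11.1 / 100) * 1.06 / 1.0
Step 3: theta = 0.111 * 1.06
Step 4: theta = 0.118

0.118


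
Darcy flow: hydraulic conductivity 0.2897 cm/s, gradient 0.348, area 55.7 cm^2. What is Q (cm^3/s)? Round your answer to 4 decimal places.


Step 1: Apply Darcy's law: Q = K * i * A
Step 2: Q = 0.2897 * 0.348 * 55.7
Step 3: Q = 5.6154 cm^3/s

5.6154


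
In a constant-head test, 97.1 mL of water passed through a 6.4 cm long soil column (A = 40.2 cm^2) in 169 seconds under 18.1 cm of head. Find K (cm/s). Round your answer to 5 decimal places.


Step 1: K = Q * L / (A * t * h)
Step 2: Numerator = 97.1 * 6.4 = 621.44
Step 3: Denominator = 40.2 * 169 * 18.1 = 122967.78
Step 4: K = 621.44 / 122967.78 = 0.00505 cm/s

0.00505


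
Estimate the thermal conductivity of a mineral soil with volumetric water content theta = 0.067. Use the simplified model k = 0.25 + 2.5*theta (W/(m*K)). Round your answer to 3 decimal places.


Step 1: k = 0.25 + 2.5 * theta
Step 2: k = 0.25 + 2.5 * 0.067
Step 3: k = 0.25 + 0.168
Step 4: k = 0.418 W/(m*K)

0.418


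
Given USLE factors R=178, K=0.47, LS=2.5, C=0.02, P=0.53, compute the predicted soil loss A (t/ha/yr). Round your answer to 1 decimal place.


Step 1: A = R * K * LS * C * P
Step 2: R * K = 178 * 0.47 = 83.66
Step 3: (R*K) * LS = 83.66 * 2.5 = 209.15
Step 4: * C * P = 209.15 * 0.02 * 0.53 = 2.2
Step 5: A = 2.2 t/(ha*yr)

2.2


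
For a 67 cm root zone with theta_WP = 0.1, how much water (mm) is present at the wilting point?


Step 1: Water (mm) = theta_WP * depth * 10
Step 2: Water = 0.1 * 67 * 10
Step 3: Water = 67.0 mm

67.0


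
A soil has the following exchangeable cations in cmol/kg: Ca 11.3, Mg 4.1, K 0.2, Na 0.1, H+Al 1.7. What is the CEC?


Step 1: CEC = Ca + Mg + K + Na + (H+Al)
Step 2: CEC = 11.3 + 4.1 + 0.2 + 0.1 + 1.7
Step 3: CEC = 17.4 cmol/kg

17.4


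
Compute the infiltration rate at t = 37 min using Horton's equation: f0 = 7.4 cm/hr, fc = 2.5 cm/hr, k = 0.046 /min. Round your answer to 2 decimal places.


Step 1: f = fc + (f0 - fc) * exp(-k * t)
Step 2: exp(-0.046 * 37) = 0.182319
Step 3: f = 2.5 + (7.4 - 2.5) * 0.182319
Step 4: f = 2.5 + 4.9 * 0.182319
Step 5: f = 3.39 cm/hr

3.39


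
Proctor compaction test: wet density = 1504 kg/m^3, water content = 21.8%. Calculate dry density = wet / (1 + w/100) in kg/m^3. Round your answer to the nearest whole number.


Step 1: Dry density = wet density / (1 + w/100)
Step 2: Dry density = 1504 / (1 + 21.8/100)
Step 3: Dry density = 1504 / 1.218
Step 4: Dry density = 1235 kg/m^3

1235


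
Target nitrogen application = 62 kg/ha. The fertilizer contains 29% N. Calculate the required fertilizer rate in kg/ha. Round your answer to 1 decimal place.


Step 1: Fertilizer rate = target N / (N content / 100)
Step 2: Rate = 62 / (29 / 100)
Step 3: Rate = 62 / 0.29
Step 4: Rate = 213.8 kg/ha

213.8


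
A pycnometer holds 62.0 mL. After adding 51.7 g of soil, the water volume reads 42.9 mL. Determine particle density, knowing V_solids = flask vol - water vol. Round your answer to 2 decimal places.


Step 1: Volume of solids = flask volume - water volume with soil
Step 2: V_solids = 62.0 - 42.9 = 19.1 mL
Step 3: Particle density = mass / V_solids = 51.7 / 19.1 = 2.71 g/cm^3

2.71


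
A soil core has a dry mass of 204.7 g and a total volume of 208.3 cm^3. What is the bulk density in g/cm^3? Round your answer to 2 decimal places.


Step 1: Identify the formula: BD = dry mass / volume
Step 2: Substitute values: BD = 204.7 / 208.3
Step 3: BD = 0.98 g/cm^3

0.98


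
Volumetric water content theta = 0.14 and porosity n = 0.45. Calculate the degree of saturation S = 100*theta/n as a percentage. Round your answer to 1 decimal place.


Step 1: S = 100 * theta_v / n
Step 2: S = 100 * 0.14 / 0.45
Step 3: S = 31.1%

31.1


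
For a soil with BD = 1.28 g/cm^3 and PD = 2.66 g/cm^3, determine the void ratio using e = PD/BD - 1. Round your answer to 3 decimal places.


Step 1: e = PD / BD - 1
Step 2: e = 2.66 / 1.28 - 1
Step 3: e = 2.07813 - 1
Step 4: e = 1.078

1.078


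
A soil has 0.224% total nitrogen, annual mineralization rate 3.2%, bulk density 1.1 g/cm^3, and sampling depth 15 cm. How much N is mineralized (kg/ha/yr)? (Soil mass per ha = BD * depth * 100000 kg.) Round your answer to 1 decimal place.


Step 1: Soil mass per ha = BD * depth * 100000 = 1.1 * 15 * 100000 = 1650000 kg
Step 2: Total N pool = soil mass * N%/100 = 1650000 * 0.224/100 = 3696.0 kg/ha
Step 3: N mineralized = N pool * rate%/100 = 3696.0 * 3.2/100 = 118.3 kg/ha/yr

118.3


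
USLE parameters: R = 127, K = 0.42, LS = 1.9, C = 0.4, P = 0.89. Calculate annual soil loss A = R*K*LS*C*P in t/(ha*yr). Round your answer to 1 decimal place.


Step 1: A = R * K * LS * C * P
Step 2: R * K = 127 * 0.42 = 53.34
Step 3: (R*K) * LS = 53.34 * 1.9 = 101.346
Step 4: * C * P = 101.346 * 0.4 * 0.89 = 36.1
Step 5: A = 36.1 t/(ha*yr)

36.1


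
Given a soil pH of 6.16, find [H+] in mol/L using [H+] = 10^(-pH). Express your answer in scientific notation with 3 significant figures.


Step 1: [H+] = 10^(-pH)
Step 2: [H+] = 10^(-6.16)
Step 3: [H+] = 6.92e-07 mol/L

6.92e-07


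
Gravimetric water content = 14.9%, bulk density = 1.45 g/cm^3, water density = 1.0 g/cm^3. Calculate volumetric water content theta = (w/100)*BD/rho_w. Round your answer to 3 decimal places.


Step 1: theta = (w / 100) * BD / rho_w
Step 2: theta = (14.9 / 100) * 1.45 / 1.0
Step 3: theta = 0.149 * 1.45
Step 4: theta = 0.216

0.216


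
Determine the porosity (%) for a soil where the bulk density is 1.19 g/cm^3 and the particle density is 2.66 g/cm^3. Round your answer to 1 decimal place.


Step 1: Formula: n = 100 * (1 - BD / PD)
Step 2: n = 100 * (1 - 1.19 / 2.66)
Step 3: n = 100 * (1 - 0.44737)
Step 4: n = 55.3%

55.3


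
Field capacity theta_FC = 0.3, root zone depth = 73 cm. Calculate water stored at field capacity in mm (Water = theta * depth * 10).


Step 1: Water (mm) = theta_FC * depth (cm) * 10
Step 2: Water = 0.3 * 73 * 10
Step 3: Water = 219.0 mm

219.0


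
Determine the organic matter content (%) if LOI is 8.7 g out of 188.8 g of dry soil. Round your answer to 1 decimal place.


Step 1: OM% = 100 * LOI / sample mass
Step 2: OM = 100 * 8.7 / 188.8
Step 3: OM = 4.6%

4.6


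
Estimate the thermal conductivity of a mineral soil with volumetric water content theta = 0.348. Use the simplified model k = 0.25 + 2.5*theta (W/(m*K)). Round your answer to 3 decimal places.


Step 1: k = 0.25 + 2.5 * theta
Step 2: k = 0.25 + 2.5 * 0.348
Step 3: k = 0.25 + 0.87
Step 4: k = 1.12 W/(m*K)

1.12


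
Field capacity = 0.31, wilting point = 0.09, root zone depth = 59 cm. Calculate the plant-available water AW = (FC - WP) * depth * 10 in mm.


Step 1: Available water = (FC - WP) * depth * 10
Step 2: AW = (0.31 - 0.09) * 59 * 10
Step 3: AW = 0.22 * 59 * 10
Step 4: AW = 129.8 mm

129.8


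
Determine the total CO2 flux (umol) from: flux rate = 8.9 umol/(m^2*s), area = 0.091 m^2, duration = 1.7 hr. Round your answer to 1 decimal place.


Step 1: Convert time to seconds: 1.7 hr * 3600 = 6120.0 s
Step 2: Total = flux * area * time_s
Step 3: Total = 8.9 * 0.091 * 6120.0
Step 4: Total = 4956.6 umol

4956.6


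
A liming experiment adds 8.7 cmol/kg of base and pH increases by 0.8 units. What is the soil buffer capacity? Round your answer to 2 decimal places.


Step 1: BC = change in base / change in pH
Step 2: BC = 8.7 / 0.8
Step 3: BC = 10.88 cmol/(kg*pH unit)

10.88


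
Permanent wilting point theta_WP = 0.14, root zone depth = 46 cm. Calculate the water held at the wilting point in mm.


Step 1: Water (mm) = theta_WP * depth * 10
Step 2: Water = 0.14 * 46 * 10
Step 3: Water = 64.4 mm

64.4


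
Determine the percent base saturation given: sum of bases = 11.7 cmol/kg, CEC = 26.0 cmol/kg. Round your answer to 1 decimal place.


Step 1: BS = 100 * (sum of bases) / CEC
Step 2: BS = 100 * 11.7 / 26.0
Step 3: BS = 45.0%

45.0


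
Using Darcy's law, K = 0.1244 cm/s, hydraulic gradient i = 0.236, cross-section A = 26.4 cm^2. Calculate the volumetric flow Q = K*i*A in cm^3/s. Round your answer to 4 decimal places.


Step 1: Apply Darcy's law: Q = K * i * A
Step 2: Q = 0.1244 * 0.236 * 26.4
Step 3: Q = 0.7751 cm^3/s

0.7751


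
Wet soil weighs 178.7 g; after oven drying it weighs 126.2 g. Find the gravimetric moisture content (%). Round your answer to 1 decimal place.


Step 1: Water mass = wet - dry = 178.7 - 126.2 = 52.5 g
Step 2: w = 100 * water mass / dry mass
Step 3: w = 100 * 52.5 / 126.2 = 41.6%

41.6


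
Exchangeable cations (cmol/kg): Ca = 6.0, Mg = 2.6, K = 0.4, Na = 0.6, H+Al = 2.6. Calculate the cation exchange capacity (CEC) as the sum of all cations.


Step 1: CEC = Ca + Mg + K + Na + (H+Al)
Step 2: CEC = 6.0 + 2.6 + 0.4 + 0.6 + 2.6
Step 3: CEC = 12.2 cmol/kg

12.2


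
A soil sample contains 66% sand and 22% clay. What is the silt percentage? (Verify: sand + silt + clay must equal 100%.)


Step 1: sand + silt + clay = 100%
Step 2: silt = 100 - sand - clay
Step 3: silt = 100 - 66 - 22
Step 4: silt = 12%

12


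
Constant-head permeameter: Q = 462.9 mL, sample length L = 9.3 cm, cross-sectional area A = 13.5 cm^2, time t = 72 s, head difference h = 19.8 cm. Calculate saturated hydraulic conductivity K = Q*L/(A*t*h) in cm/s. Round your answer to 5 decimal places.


Step 1: K = Q * L / (A * t * h)
Step 2: Numerator = 462.9 * 9.3 = 4304.97
Step 3: Denominator = 13.5 * 72 * 19.8 = 19245.6
Step 4: K = 4304.97 / 19245.6 = 0.22369 cm/s

0.22369


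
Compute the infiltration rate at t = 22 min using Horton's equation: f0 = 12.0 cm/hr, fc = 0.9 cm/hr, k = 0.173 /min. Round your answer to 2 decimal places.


Step 1: f = fc + (f0 - fc) * exp(-k * t)
Step 2: exp(-0.173 * 22) = 0.022237
Step 3: f = 0.9 + (12.0 - 0.9) * 0.022237
Step 4: f = 0.9 + 11.1 * 0.022237
Step 5: f = 1.15 cm/hr

1.15


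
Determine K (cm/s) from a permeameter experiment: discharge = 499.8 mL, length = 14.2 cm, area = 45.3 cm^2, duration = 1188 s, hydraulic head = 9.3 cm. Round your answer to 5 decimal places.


Step 1: K = Q * L / (A * t * h)
Step 2: Numerator = 499.8 * 14.2 = 7097.16
Step 3: Denominator = 45.3 * 1188 * 9.3 = 500492.52
Step 4: K = 7097.16 / 500492.52 = 0.01418 cm/s

0.01418


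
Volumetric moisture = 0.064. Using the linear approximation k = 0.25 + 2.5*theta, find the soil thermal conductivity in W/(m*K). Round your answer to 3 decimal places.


Step 1: k = 0.25 + 2.5 * theta
Step 2: k = 0.25 + 2.5 * 0.064
Step 3: k = 0.25 + 0.16
Step 4: k = 0.41 W/(m*K)

0.41


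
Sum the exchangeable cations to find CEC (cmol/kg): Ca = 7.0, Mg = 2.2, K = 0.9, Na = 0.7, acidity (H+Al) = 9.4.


Step 1: CEC = Ca + Mg + K + Na + (H+Al)
Step 2: CEC = 7.0 + 2.2 + 0.9 + 0.7 + 9.4
Step 3: CEC = 20.2 cmol/kg

20.2


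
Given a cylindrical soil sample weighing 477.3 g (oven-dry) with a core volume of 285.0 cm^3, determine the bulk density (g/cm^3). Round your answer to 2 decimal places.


Step 1: Identify the formula: BD = dry mass / volume
Step 2: Substitute values: BD = 477.3 / 285.0
Step 3: BD = 1.67 g/cm^3

1.67


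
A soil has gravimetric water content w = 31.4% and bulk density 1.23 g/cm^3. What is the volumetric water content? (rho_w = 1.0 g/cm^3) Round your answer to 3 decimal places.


Step 1: theta = (w / 100) * BD / rho_w
Step 2: theta = (31.4 / 100) * 1.23 / 1.0
Step 3: theta = 0.314 * 1.23
Step 4: theta = 0.386

0.386


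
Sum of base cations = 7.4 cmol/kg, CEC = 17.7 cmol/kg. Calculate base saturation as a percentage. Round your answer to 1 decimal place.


Step 1: BS = 100 * (sum of bases) / CEC
Step 2: BS = 100 * 7.4 / 17.7
Step 3: BS = 41.8%

41.8


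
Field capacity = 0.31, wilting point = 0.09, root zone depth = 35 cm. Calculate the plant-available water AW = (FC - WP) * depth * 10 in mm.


Step 1: Available water = (FC - WP) * depth * 10
Step 2: AW = (0.31 - 0.09) * 35 * 10
Step 3: AW = 0.22 * 35 * 10
Step 4: AW = 77.0 mm

77.0


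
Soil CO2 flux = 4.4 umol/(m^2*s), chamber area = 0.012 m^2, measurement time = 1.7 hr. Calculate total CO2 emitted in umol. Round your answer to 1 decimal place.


Step 1: Convert time to seconds: 1.7 hr * 3600 = 6120.0 s
Step 2: Total = flux * area * time_s
Step 3: Total = 4.4 * 0.012 * 6120.0
Step 4: Total = 323.1 umol

323.1


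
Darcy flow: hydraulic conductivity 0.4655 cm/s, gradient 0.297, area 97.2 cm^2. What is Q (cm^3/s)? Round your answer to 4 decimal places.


Step 1: Apply Darcy's law: Q = K * i * A
Step 2: Q = 0.4655 * 0.297 * 97.2
Step 3: Q = 13.4382 cm^3/s

13.4382


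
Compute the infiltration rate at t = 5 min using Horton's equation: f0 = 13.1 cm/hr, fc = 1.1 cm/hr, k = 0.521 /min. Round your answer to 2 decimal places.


Step 1: f = fc + (f0 - fc) * exp(-k * t)
Step 2: exp(-0.521 * 5) = 0.073903
Step 3: f = 1.1 + (13.1 - 1.1) * 0.073903
Step 4: f = 1.1 + 12.0 * 0.073903
Step 5: f = 1.99 cm/hr

1.99


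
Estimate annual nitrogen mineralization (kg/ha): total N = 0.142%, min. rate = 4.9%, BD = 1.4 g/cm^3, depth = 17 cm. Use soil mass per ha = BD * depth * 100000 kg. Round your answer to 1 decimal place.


Step 1: Soil mass per ha = BD * depth * 100000 = 1.4 * 17 * 100000 = 2380000 kg
Step 2: Total N pool = soil mass * N%/100 = 2380000 * 0.142/100 = 3379.6 kg/ha
Step 3: N mineralized = N pool * rate%/100 = 3379.6 * 4.9/100 = 165.6 kg/ha/yr

165.6


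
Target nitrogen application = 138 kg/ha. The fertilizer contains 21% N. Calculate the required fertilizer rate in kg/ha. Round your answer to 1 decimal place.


Step 1: Fertilizer rate = target N / (N content / 100)
Step 2: Rate = 138 / (21 / 100)
Step 3: Rate = 138 / 0.21
Step 4: Rate = 657.1 kg/ha

657.1


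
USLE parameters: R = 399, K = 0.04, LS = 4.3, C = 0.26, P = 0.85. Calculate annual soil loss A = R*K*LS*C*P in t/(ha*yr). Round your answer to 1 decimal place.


Step 1: A = R * K * LS * C * P
Step 2: R * K = 399 * 0.04 = 15.96
Step 3: (R*K) * LS = 15.96 * 4.3 = 68.628
Step 4: * C * P = 68.628 * 0.26 * 0.85 = 15.2
Step 5: A = 15.2 t/(ha*yr)

15.2


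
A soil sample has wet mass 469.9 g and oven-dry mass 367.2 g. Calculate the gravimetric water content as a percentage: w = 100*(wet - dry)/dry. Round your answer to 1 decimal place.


Step 1: Water mass = wet - dry = 469.9 - 367.2 = 102.7 g
Step 2: w = 100 * water mass / dry mass
Step 3: w = 100 * 102.7 / 367.2 = 28.0%

28.0


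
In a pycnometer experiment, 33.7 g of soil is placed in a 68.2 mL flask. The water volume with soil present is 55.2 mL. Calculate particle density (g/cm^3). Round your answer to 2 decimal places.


Step 1: Volume of solids = flask volume - water volume with soil
Step 2: V_solids = 68.2 - 55.2 = 13.0 mL
Step 3: Particle density = mass / V_solids = 33.7 / 13.0 = 2.59 g/cm^3

2.59


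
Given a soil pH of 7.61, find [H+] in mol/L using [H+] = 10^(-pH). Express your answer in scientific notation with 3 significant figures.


Step 1: [H+] = 10^(-pH)
Step 2: [H+] = 10^(-7.61)
Step 3: [H+] = 2.45e-08 mol/L

2.45e-08


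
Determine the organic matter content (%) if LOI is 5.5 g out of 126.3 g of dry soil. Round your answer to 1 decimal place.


Step 1: OM% = 100 * LOI / sample mass
Step 2: OM = 100 * 5.5 / 126.3
Step 3: OM = 4.4%

4.4


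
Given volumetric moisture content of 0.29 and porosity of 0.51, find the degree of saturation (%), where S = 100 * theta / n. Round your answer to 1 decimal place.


Step 1: S = 100 * theta_v / n
Step 2: S = 100 * 0.29 / 0.51
Step 3: S = 56.9%

56.9


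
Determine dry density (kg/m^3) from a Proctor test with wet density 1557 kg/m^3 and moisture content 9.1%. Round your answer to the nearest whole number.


Step 1: Dry density = wet density / (1 + w/100)
Step 2: Dry density = 1557 / (1 + 9.1/100)
Step 3: Dry density = 1557 / 1.091
Step 4: Dry density = 1427 kg/m^3

1427


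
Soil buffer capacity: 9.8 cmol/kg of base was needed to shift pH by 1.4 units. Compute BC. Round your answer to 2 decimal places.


Step 1: BC = change in base / change in pH
Step 2: BC = 9.8 / 1.4
Step 3: BC = 7.0 cmol/(kg*pH unit)

7.0


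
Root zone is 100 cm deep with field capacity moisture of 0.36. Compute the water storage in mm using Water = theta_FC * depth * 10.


Step 1: Water (mm) = theta_FC * depth (cm) * 10
Step 2: Water = 0.36 * 100 * 10
Step 3: Water = 360.0 mm

360.0


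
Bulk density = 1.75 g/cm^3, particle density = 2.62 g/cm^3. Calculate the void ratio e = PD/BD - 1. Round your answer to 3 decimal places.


Step 1: e = PD / BD - 1
Step 2: e = 2.62 / 1.75 - 1
Step 3: e = 1.49714 - 1
Step 4: e = 0.497

0.497


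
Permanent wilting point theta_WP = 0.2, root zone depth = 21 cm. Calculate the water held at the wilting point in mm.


Step 1: Water (mm) = theta_WP * depth * 10
Step 2: Water = 0.2 * 21 * 10
Step 3: Water = 42.0 mm

42.0


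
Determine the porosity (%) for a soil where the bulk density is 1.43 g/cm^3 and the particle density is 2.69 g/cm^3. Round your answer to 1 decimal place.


Step 1: Formula: n = 100 * (1 - BD / PD)
Step 2: n = 100 * (1 - 1.43 / 2.69)
Step 3: n = 100 * (1 - 0.5316)
Step 4: n = 46.8%

46.8


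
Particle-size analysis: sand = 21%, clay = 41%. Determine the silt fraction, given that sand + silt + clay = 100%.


Step 1: sand + silt + clay = 100%
Step 2: silt = 100 - sand - clay
Step 3: silt = 100 - 21 - 41
Step 4: silt = 38%

38


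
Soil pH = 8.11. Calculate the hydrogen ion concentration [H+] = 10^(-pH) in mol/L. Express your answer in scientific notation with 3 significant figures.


Step 1: [H+] = 10^(-pH)
Step 2: [H+] = 10^(-8.11)
Step 3: [H+] = 7.76e-09 mol/L

7.76e-09


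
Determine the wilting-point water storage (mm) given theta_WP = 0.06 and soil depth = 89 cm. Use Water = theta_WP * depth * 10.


Step 1: Water (mm) = theta_WP * depth * 10
Step 2: Water = 0.06 * 89 * 10
Step 3: Water = 53.4 mm

53.4


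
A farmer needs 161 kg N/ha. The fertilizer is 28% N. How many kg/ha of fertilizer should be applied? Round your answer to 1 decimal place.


Step 1: Fertilizer rate = target N / (N content / 100)
Step 2: Rate = 161 / (28 / 100)
Step 3: Rate = 161 / 0.28
Step 4: Rate = 575.0 kg/ha

575.0


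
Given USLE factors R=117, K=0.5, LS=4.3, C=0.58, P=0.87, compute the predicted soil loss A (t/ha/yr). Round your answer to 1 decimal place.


Step 1: A = R * K * LS * C * P
Step 2: R * K = 117 * 0.5 = 58.5
Step 3: (R*K) * LS = 58.5 * 4.3 = 251.55
Step 4: * C * P = 251.55 * 0.58 * 0.87 = 126.9
Step 5: A = 126.9 t/(ha*yr)

126.9


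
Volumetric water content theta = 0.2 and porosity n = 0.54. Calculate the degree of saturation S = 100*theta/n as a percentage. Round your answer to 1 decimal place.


Step 1: S = 100 * theta_v / n
Step 2: S = 100 * 0.2 / 0.54
Step 3: S = 37.0%

37.0


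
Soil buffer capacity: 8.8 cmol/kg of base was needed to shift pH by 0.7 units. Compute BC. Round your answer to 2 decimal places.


Step 1: BC = change in base / change in pH
Step 2: BC = 8.8 / 0.7
Step 3: BC = 12.57 cmol/(kg*pH unit)

12.57


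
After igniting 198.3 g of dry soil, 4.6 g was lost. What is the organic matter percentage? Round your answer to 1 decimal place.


Step 1: OM% = 100 * LOI / sample mass
Step 2: OM = 100 * 4.6 / 198.3
Step 3: OM = 2.3%

2.3


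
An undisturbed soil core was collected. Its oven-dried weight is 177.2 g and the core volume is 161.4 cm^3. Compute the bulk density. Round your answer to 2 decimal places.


Step 1: Identify the formula: BD = dry mass / volume
Step 2: Substitute values: BD = 177.2 / 161.4
Step 3: BD = 1.1 g/cm^3

1.1


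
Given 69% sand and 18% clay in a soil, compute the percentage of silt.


Step 1: sand + silt + clay = 100%
Step 2: silt = 100 - sand - clay
Step 3: silt = 100 - 69 - 18
Step 4: silt = 13%

13


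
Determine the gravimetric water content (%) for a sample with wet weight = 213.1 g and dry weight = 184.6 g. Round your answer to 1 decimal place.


Step 1: Water mass = wet - dry = 213.1 - 184.6 = 28.5 g
Step 2: w = 100 * water mass / dry mass
Step 3: w = 100 * 28.5 / 184.6 = 15.4%

15.4


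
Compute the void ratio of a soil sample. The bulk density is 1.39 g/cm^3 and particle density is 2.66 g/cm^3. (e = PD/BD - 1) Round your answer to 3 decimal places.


Step 1: e = PD / BD - 1
Step 2: e = 2.66 / 1.39 - 1
Step 3: e = 1.91367 - 1
Step 4: e = 0.914

0.914


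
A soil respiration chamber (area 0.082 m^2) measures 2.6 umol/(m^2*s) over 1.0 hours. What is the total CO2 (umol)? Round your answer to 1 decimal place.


Step 1: Convert time to seconds: 1.0 hr * 3600 = 3600.0 s
Step 2: Total = flux * area * time_s
Step 3: Total = 2.6 * 0.082 * 3600.0
Step 4: Total = 767.5 umol

767.5


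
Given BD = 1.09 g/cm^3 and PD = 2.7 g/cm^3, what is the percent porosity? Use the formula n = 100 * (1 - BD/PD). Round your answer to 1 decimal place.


Step 1: Formula: n = 100 * (1 - BD / PD)
Step 2: n = 100 * (1 - 1.09 / 2.7)
Step 3: n = 100 * (1 - 0.4037)
Step 4: n = 59.6%

59.6


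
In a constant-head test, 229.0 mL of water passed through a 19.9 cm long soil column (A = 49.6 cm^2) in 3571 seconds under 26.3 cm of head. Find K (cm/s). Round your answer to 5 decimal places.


Step 1: K = Q * L / (A * t * h)
Step 2: Numerator = 229.0 * 19.9 = 4557.1
Step 3: Denominator = 49.6 * 3571 * 26.3 = 4658298.08
Step 4: K = 4557.1 / 4658298.08 = 0.00098 cm/s

0.00098


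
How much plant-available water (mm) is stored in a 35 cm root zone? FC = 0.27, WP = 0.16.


Step 1: Available water = (FC - WP) * depth * 10
Step 2: AW = (0.27 - 0.16) * 35 * 10
Step 3: AW = 0.11 * 35 * 10
Step 4: AW = 38.5 mm

38.5


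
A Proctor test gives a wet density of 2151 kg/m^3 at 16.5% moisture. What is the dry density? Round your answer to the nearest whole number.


Step 1: Dry density = wet density / (1 + w/100)
Step 2: Dry density = 2151 / (1 + 16.5/100)
Step 3: Dry density = 2151 / 1.165
Step 4: Dry density = 1846 kg/m^3

1846


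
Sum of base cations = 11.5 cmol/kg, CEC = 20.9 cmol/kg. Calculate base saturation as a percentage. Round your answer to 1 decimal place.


Step 1: BS = 100 * (sum of bases) / CEC
Step 2: BS = 100 * 11.5 / 20.9
Step 3: BS = 55.0%

55.0


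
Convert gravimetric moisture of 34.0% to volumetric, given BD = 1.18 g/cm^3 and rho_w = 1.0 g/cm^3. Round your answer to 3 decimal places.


Step 1: theta = (w / 100) * BD / rho_w
Step 2: theta = (34.0 / 100) * 1.18 / 1.0
Step 3: theta = 0.34 * 1.18
Step 4: theta = 0.401

0.401


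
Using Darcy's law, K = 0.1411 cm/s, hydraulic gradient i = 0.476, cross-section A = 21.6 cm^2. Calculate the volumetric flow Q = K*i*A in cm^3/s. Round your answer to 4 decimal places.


Step 1: Apply Darcy's law: Q = K * i * A
Step 2: Q = 0.1411 * 0.476 * 21.6
Step 3: Q = 1.4507 cm^3/s

1.4507


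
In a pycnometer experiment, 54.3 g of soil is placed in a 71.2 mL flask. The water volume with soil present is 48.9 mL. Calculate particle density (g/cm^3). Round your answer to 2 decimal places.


Step 1: Volume of solids = flask volume - water volume with soil
Step 2: V_solids = 71.2 - 48.9 = 22.3 mL
Step 3: Particle density = mass / V_solids = 54.3 / 22.3 = 2.43 g/cm^3

2.43


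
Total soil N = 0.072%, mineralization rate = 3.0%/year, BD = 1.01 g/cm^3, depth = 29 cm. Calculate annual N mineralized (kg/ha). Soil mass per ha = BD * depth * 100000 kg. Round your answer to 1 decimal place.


Step 1: Soil mass per ha = BD * depth * 100000 = 1.01 * 29 * 100000 = 2929000 kg
Step 2: Total N pool = soil mass * N%/100 = 2929000 * 0.072/100 = 2108.88 kg/ha
Step 3: N mineralized = N pool * rate%/100 = 2108.88 * 3.0/100 = 63.3 kg/ha/yr

63.3


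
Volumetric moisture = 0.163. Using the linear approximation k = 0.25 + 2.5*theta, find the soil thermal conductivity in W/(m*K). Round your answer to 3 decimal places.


Step 1: k = 0.25 + 2.5 * theta
Step 2: k = 0.25 + 2.5 * 0.163
Step 3: k = 0.25 + 0.408
Step 4: k = 0.658 W/(m*K)

0.658


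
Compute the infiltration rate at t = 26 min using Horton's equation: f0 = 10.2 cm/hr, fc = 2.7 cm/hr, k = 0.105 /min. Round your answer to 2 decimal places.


Step 1: f = fc + (f0 - fc) * exp(-k * t)
Step 2: exp(-0.105 * 26) = 0.065219
Step 3: f = 2.7 + (10.2 - 2.7) * 0.065219
Step 4: f = 2.7 + 7.5 * 0.065219
Step 5: f = 3.19 cm/hr

3.19


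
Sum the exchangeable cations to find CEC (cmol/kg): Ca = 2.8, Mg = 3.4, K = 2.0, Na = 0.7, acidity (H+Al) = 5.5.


Step 1: CEC = Ca + Mg + K + Na + (H+Al)
Step 2: CEC = 2.8 + 3.4 + 2.0 + 0.7 + 5.5
Step 3: CEC = 14.4 cmol/kg

14.4


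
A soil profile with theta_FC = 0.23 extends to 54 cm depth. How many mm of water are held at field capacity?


Step 1: Water (mm) = theta_FC * depth (cm) * 10
Step 2: Water = 0.23 * 54 * 10
Step 3: Water = 124.2 mm

124.2


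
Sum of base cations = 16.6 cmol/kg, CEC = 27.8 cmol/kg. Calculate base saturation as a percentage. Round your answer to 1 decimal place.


Step 1: BS = 100 * (sum of bases) / CEC
Step 2: BS = 100 * 16.6 / 27.8
Step 3: BS = 59.7%

59.7


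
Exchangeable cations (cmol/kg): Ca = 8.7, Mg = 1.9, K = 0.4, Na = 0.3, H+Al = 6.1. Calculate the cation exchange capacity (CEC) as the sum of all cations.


Step 1: CEC = Ca + Mg + K + Na + (H+Al)
Step 2: CEC = 8.7 + 1.9 + 0.4 + 0.3 + 6.1
Step 3: CEC = 17.4 cmol/kg

17.4


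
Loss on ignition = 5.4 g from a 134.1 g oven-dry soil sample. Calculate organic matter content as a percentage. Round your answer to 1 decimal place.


Step 1: OM% = 100 * LOI / sample mass
Step 2: OM = 100 * 5.4 / 134.1
Step 3: OM = 4.0%

4.0


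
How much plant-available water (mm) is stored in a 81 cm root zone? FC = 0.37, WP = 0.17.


Step 1: Available water = (FC - WP) * depth * 10
Step 2: AW = (0.37 - 0.17) * 81 * 10
Step 3: AW = 0.2 * 81 * 10
Step 4: AW = 162.0 mm

162.0


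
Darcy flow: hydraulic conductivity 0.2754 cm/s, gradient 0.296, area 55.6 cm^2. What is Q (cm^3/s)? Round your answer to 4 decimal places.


Step 1: Apply Darcy's law: Q = K * i * A
Step 2: Q = 0.2754 * 0.296 * 55.6
Step 3: Q = 4.5324 cm^3/s

4.5324


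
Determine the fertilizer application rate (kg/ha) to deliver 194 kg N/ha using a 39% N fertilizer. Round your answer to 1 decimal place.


Step 1: Fertilizer rate = target N / (N content / 100)
Step 2: Rate = 194 / (39 / 100)
Step 3: Rate = 194 / 0.39
Step 4: Rate = 497.4 kg/ha

497.4


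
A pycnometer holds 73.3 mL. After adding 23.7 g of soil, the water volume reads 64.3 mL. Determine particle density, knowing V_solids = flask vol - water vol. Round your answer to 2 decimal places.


Step 1: Volume of solids = flask volume - water volume with soil
Step 2: V_solids = 73.3 - 64.3 = 9.0 mL
Step 3: Particle density = mass / V_solids = 23.7 / 9.0 = 2.63 g/cm^3

2.63


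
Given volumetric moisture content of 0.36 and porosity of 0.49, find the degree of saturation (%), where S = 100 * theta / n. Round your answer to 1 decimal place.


Step 1: S = 100 * theta_v / n
Step 2: S = 100 * 0.36 / 0.49
Step 3: S = 73.5%

73.5


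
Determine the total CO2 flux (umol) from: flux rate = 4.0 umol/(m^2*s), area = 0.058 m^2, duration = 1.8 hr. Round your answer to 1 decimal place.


Step 1: Convert time to seconds: 1.8 hr * 3600 = 6480.0 s
Step 2: Total = flux * area * time_s
Step 3: Total = 4.0 * 0.058 * 6480.0
Step 4: Total = 1503.4 umol

1503.4


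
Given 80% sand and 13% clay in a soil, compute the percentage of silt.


Step 1: sand + silt + clay = 100%
Step 2: silt = 100 - sand - clay
Step 3: silt = 100 - 80 - 13
Step 4: silt = 7%

7


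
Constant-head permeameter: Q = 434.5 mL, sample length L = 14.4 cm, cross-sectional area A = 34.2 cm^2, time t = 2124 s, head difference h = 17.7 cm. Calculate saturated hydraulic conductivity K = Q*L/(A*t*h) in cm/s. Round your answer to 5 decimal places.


Step 1: K = Q * L / (A * t * h)
Step 2: Numerator = 434.5 * 14.4 = 6256.8
Step 3: Denominator = 34.2 * 2124 * 17.7 = 1285742.16
Step 4: K = 6256.8 / 1285742.16 = 0.00487 cm/s

0.00487


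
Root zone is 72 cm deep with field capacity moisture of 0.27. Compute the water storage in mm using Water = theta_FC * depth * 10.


Step 1: Water (mm) = theta_FC * depth (cm) * 10
Step 2: Water = 0.27 * 72 * 10
Step 3: Water = 194.4 mm

194.4


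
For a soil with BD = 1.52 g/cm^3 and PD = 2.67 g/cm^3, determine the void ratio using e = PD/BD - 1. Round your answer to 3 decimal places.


Step 1: e = PD / BD - 1
Step 2: e = 2.67 / 1.52 - 1
Step 3: e = 1.75658 - 1
Step 4: e = 0.757

0.757


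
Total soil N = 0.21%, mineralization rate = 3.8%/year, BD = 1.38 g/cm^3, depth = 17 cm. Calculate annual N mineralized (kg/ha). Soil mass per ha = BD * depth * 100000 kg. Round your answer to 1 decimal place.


Step 1: Soil mass per ha = BD * depth * 100000 = 1.38 * 17 * 100000 = 2346000 kg
Step 2: Total N pool = soil mass * N%/100 = 2346000 * 0.21/100 = 4926.6 kg/ha
Step 3: N mineralized = N pool * rate%/100 = 4926.6 * 3.8/100 = 187.2 kg/ha/yr

187.2


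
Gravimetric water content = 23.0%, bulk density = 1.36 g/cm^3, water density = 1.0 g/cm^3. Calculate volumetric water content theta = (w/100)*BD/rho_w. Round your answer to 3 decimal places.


Step 1: theta = (w / 100) * BD / rho_w
Step 2: theta = (23.0 / 100) * 1.36 / 1.0
Step 3: theta = 0.23 * 1.36
Step 4: theta = 0.313

0.313


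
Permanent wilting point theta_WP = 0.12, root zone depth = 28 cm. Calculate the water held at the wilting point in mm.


Step 1: Water (mm) = theta_WP * depth * 10
Step 2: Water = 0.12 * 28 * 10
Step 3: Water = 33.6 mm

33.6


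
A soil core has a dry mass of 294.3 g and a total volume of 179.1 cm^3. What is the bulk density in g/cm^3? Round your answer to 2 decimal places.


Step 1: Identify the formula: BD = dry mass / volume
Step 2: Substitute values: BD = 294.3 / 179.1
Step 3: BD = 1.64 g/cm^3

1.64


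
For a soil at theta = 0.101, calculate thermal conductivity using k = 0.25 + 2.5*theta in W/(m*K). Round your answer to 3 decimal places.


Step 1: k = 0.25 + 2.5 * theta
Step 2: k = 0.25 + 2.5 * 0.101
Step 3: k = 0.25 + 0.253
Step 4: k = 0.503 W/(m*K)

0.503


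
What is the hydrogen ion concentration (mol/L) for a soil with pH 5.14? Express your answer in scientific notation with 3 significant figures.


Step 1: [H+] = 10^(-pH)
Step 2: [H+] = 10^(-5.14)
Step 3: [H+] = 7.24e-06 mol/L

7.24e-06


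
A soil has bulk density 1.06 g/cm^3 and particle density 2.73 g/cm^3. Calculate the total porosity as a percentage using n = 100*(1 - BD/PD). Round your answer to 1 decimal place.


Step 1: Formula: n = 100 * (1 - BD / PD)
Step 2: n = 100 * (1 - 1.06 / 2.73)
Step 3: n = 100 * (1 - 0.38828)
Step 4: n = 61.2%

61.2


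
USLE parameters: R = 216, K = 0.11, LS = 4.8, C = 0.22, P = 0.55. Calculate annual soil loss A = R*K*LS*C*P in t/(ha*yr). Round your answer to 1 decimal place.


Step 1: A = R * K * LS * C * P
Step 2: R * K = 216 * 0.11 = 23.76
Step 3: (R*K) * LS = 23.76 * 4.8 = 114.048
Step 4: * C * P = 114.048 * 0.22 * 0.55 = 13.8
Step 5: A = 13.8 t/(ha*yr)

13.8


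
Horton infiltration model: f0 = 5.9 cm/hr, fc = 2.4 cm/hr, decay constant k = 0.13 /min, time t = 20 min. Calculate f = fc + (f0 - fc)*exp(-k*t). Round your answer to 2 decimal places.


Step 1: f = fc + (f0 - fc) * exp(-k * t)
Step 2: exp(-0.13 * 20) = 0.074274
Step 3: f = 2.4 + (5.9 - 2.4) * 0.074274
Step 4: f = 2.4 + 3.5 * 0.074274
Step 5: f = 2.66 cm/hr

2.66


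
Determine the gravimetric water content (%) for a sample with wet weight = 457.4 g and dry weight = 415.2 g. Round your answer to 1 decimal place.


Step 1: Water mass = wet - dry = 457.4 - 415.2 = 42.2 g
Step 2: w = 100 * water mass / dry mass
Step 3: w = 100 * 42.2 / 415.2 = 10.2%

10.2


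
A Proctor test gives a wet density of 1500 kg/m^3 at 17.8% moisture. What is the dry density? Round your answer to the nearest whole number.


Step 1: Dry density = wet density / (1 + w/100)
Step 2: Dry density = 1500 / (1 + 17.8/100)
Step 3: Dry density = 1500 / 1.178
Step 4: Dry density = 1273 kg/m^3

1273


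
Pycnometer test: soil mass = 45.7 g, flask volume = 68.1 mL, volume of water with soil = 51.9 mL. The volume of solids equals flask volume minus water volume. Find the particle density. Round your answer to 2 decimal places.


Step 1: Volume of solids = flask volume - water volume with soil
Step 2: V_solids = 68.1 - 51.9 = 16.2 mL
Step 3: Particle density = mass / V_solids = 45.7 / 16.2 = 2.82 g/cm^3

2.82


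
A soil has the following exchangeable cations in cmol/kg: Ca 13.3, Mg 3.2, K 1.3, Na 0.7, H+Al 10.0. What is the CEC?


Step 1: CEC = Ca + Mg + K + Na + (H+Al)
Step 2: CEC = 13.3 + 3.2 + 1.3 + 0.7 + 10.0
Step 3: CEC = 28.5 cmol/kg

28.5


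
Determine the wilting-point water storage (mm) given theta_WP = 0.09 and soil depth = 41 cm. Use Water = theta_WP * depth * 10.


Step 1: Water (mm) = theta_WP * depth * 10
Step 2: Water = 0.09 * 41 * 10
Step 3: Water = 36.9 mm

36.9


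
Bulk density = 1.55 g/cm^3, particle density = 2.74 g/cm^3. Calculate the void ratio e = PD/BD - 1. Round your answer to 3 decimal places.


Step 1: e = PD / BD - 1
Step 2: e = 2.74 / 1.55 - 1
Step 3: e = 1.76774 - 1
Step 4: e = 0.768

0.768


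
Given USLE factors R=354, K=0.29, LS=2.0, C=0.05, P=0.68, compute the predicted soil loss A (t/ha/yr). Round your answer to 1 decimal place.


Step 1: A = R * K * LS * C * P
Step 2: R * K = 354 * 0.29 = 102.66
Step 3: (R*K) * LS = 102.66 * 2.0 = 205.32
Step 4: * C * P = 205.32 * 0.05 * 0.68 = 7.0
Step 5: A = 7.0 t/(ha*yr)

7.0


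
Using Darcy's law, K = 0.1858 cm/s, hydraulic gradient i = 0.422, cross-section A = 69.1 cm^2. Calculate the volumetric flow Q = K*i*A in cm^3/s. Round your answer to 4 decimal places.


Step 1: Apply Darcy's law: Q = K * i * A
Step 2: Q = 0.1858 * 0.422 * 69.1
Step 3: Q = 5.418 cm^3/s

5.418


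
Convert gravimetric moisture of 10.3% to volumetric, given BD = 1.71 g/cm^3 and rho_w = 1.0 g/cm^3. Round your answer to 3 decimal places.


Step 1: theta = (w / 100) * BD / rho_w
Step 2: theta = (10.3 / 100) * 1.71 / 1.0
Step 3: theta = 0.103 * 1.71
Step 4: theta = 0.176

0.176


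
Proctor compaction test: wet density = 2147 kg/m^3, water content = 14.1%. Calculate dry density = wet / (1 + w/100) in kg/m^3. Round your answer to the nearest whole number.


Step 1: Dry density = wet density / (1 + w/100)
Step 2: Dry density = 2147 / (1 + 14.1/100)
Step 3: Dry density = 2147 / 1.141
Step 4: Dry density = 1882 kg/m^3

1882


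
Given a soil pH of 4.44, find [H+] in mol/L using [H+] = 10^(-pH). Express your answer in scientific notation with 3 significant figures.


Step 1: [H+] = 10^(-pH)
Step 2: [H+] = 10^(-4.44)
Step 3: [H+] = 3.63e-05 mol/L

3.63e-05


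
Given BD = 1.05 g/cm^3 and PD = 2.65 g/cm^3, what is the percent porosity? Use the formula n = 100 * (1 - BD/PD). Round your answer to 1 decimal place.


Step 1: Formula: n = 100 * (1 - BD / PD)
Step 2: n = 100 * (1 - 1.05 / 2.65)
Step 3: n = 100 * (1 - 0.39623)
Step 4: n = 60.4%

60.4


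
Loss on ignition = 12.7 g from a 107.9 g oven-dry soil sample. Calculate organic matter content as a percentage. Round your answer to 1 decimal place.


Step 1: OM% = 100 * LOI / sample mass
Step 2: OM = 100 * 12.7 / 107.9
Step 3: OM = 11.8%

11.8


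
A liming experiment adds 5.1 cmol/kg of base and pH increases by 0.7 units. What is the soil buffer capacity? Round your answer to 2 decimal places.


Step 1: BC = change in base / change in pH
Step 2: BC = 5.1 / 0.7
Step 3: BC = 7.29 cmol/(kg*pH unit)

7.29


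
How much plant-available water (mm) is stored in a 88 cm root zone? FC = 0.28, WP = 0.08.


Step 1: Available water = (FC - WP) * depth * 10
Step 2: AW = (0.28 - 0.08) * 88 * 10
Step 3: AW = 0.2 * 88 * 10
Step 4: AW = 176.0 mm

176.0


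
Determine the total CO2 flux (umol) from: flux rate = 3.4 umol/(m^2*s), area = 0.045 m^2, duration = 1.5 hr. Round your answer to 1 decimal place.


Step 1: Convert time to seconds: 1.5 hr * 3600 = 5400.0 s
Step 2: Total = flux * area * time_s
Step 3: Total = 3.4 * 0.045 * 5400.0
Step 4: Total = 826.2 umol

826.2


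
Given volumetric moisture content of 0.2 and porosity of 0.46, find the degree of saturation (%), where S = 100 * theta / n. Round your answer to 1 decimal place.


Step 1: S = 100 * theta_v / n
Step 2: S = 100 * 0.2 / 0.46
Step 3: S = 43.5%

43.5


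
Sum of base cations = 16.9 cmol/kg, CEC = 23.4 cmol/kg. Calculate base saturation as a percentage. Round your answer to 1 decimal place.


Step 1: BS = 100 * (sum of bases) / CEC
Step 2: BS = 100 * 16.9 / 23.4
Step 3: BS = 72.2%

72.2


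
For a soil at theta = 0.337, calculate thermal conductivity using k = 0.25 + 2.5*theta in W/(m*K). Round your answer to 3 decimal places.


Step 1: k = 0.25 + 2.5 * theta
Step 2: k = 0.25 + 2.5 * 0.337
Step 3: k = 0.25 + 0.843
Step 4: k = 1.093 W/(m*K)

1.093


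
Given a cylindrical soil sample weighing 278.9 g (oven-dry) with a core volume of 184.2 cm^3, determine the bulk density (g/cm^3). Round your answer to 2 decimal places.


Step 1: Identify the formula: BD = dry mass / volume
Step 2: Substitute values: BD = 278.9 / 184.2
Step 3: BD = 1.51 g/cm^3

1.51


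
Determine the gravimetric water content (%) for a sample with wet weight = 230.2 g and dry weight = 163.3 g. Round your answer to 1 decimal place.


Step 1: Water mass = wet - dry = 230.2 - 163.3 = 66.9 g
Step 2: w = 100 * water mass / dry mass
Step 3: w = 100 * 66.9 / 163.3 = 41.0%

41.0


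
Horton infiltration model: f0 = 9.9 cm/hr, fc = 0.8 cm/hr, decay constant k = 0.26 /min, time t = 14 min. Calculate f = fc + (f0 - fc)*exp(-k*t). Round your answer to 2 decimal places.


Step 1: f = fc + (f0 - fc) * exp(-k * t)
Step 2: exp(-0.26 * 14) = 0.026252
Step 3: f = 0.8 + (9.9 - 0.8) * 0.026252
Step 4: f = 0.8 + 9.1 * 0.026252
Step 5: f = 1.04 cm/hr

1.04


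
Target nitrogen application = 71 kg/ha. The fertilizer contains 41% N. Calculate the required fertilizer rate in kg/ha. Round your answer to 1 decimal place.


Step 1: Fertilizer rate = target N / (N content / 100)
Step 2: Rate = 71 / (41 / 100)
Step 3: Rate = 71 / 0.41
Step 4: Rate = 173.2 kg/ha

173.2


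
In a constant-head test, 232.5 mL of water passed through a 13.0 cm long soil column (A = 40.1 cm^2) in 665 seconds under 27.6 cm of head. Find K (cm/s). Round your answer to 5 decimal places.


Step 1: K = Q * L / (A * t * h)
Step 2: Numerator = 232.5 * 13.0 = 3022.5
Step 3: Denominator = 40.1 * 665 * 27.6 = 735995.4
Step 4: K = 3022.5 / 735995.4 = 0.00411 cm/s

0.00411


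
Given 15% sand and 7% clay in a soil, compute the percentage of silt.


Step 1: sand + silt + clay = 100%
Step 2: silt = 100 - sand - clay
Step 3: silt = 100 - 15 - 7
Step 4: silt = 78%

78


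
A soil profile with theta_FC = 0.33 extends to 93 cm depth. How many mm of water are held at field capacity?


Step 1: Water (mm) = theta_FC * depth (cm) * 10
Step 2: Water = 0.33 * 93 * 10
Step 3: Water = 306.9 mm

306.9


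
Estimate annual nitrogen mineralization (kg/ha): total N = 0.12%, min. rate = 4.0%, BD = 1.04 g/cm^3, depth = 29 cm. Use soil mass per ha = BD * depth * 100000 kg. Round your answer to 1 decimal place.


Step 1: Soil mass per ha = BD * depth * 100000 = 1.04 * 29 * 100000 = 3016000 kg
Step 2: Total N pool = soil mass * N%/100 = 3016000 * 0.12/100 = 3619.2 kg/ha
Step 3: N mineralized = N pool * rate%/100 = 3619.2 * 4.0/100 = 144.8 kg/ha/yr

144.8
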